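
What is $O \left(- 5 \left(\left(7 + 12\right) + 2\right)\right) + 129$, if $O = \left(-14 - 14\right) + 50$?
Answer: $-2181$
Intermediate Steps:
$O = 22$ ($O = -28 + 50 = 22$)
$O \left(- 5 \left(\left(7 + 12\right) + 2\right)\right) + 129 = 22 \left(- 5 \left(\left(7 + 12\right) + 2\right)\right) + 129 = 22 \left(- 5 \left(19 + 2\right)\right) + 129 = 22 \left(\left(-5\right) 21\right) + 129 = 22 \left(-105\right) + 129 = -2310 + 129 = -2181$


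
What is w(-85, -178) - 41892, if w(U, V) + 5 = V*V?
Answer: -10213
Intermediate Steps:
w(U, V) = -5 + V**2 (w(U, V) = -5 + V*V = -5 + V**2)
w(-85, -178) - 41892 = (-5 + (-178)**2) - 41892 = (-5 + 31684) - 41892 = 31679 - 41892 = -10213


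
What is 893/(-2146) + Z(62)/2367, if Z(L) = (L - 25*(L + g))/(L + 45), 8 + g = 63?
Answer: -232313215/543515274 ≈ -0.42743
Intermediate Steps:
g = 55 (g = -8 + 63 = 55)
Z(L) = (-1375 - 24*L)/(45 + L) (Z(L) = (L - 25*(L + 55))/(L + 45) = (L - 25*(55 + L))/(45 + L) = (L + (-1375 - 25*L))/(45 + L) = (-1375 - 24*L)/(45 + L))
893/(-2146) + Z(62)/2367 = 893/(-2146) + ((-1375 - 24*62)/(45 + 62))/2367 = 893*(-1/2146) + ((-1375 - 1488)/107)*(1/2367) = -893/2146 + ((1/107)*(-2863))*(1/2367) = -893/2146 - 2863/107*1/2367 = -893/2146 - 2863/253269 = -232313215/543515274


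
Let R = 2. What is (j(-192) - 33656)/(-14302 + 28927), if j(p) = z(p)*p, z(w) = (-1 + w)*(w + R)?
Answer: -7074296/14625 ≈ -483.71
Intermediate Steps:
z(w) = (-1 + w)*(2 + w) (z(w) = (-1 + w)*(w + 2) = (-1 + w)*(2 + w))
j(p) = p*(-2 + p + p²) (j(p) = (-2 + p + p²)*p = p*(-2 + p + p²))
(j(-192) - 33656)/(-14302 + 28927) = (-192*(-2 - 192 + (-192)²) - 33656)/(-14302 + 28927) = (-192*(-2 - 192 + 36864) - 33656)/14625 = (-192*36670 - 33656)*(1/14625) = (-7040640 - 33656)*(1/14625) = -7074296*1/14625 = -7074296/14625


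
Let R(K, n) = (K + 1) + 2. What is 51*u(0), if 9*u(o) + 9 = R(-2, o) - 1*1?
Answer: -51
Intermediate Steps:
R(K, n) = 3 + K (R(K, n) = (1 + K) + 2 = 3 + K)
u(o) = -1 (u(o) = -1 + ((3 - 2) - 1*1)/9 = -1 + (1 - 1)/9 = -1 + (⅑)*0 = -1 + 0 = -1)
51*u(0) = 51*(-1) = -51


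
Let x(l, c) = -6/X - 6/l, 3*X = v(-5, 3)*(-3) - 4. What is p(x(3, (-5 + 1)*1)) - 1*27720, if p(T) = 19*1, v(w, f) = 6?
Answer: -27701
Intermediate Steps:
X = -22/3 (X = (6*(-3) - 4)/3 = (-18 - 4)/3 = (⅓)*(-22) = -22/3 ≈ -7.3333)
x(l, c) = 9/11 - 6/l (x(l, c) = -6/(-22/3) - 6/l = -6*(-3/22) - 6/l = 9/11 - 6/l)
p(T) = 19
p(x(3, (-5 + 1)*1)) - 1*27720 = 19 - 1*27720 = 19 - 27720 = -27701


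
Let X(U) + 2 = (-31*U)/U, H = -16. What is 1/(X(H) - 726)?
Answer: -1/759 ≈ -0.0013175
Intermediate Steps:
X(U) = -33 (X(U) = -2 + (-31*U)/U = -2 - 31 = -33)
1/(X(H) - 726) = 1/(-33 - 726) = 1/(-759) = -1/759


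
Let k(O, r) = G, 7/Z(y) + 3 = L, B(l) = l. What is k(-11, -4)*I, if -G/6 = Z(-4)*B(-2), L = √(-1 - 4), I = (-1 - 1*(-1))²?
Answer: 0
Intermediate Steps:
I = 0 (I = (-1 + 1)² = 0² = 0)
L = I*√5 (L = √(-5) = I*√5 ≈ 2.2361*I)
Z(y) = 7/(-3 + I*√5)
G = -18 - 6*I*√5 (G = -6*(-3/2 - I*√5/2)*(-2) = -6*(3 + I*√5) = -18 - 6*I*√5 ≈ -18.0 - 13.416*I)
k(O, r) = -18 - 6*I*√5
k(-11, -4)*I = (-18 - 6*I*√5)*0 = 0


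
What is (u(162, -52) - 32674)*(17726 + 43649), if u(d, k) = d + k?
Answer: -1998615500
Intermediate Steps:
(u(162, -52) - 32674)*(17726 + 43649) = ((162 - 52) - 32674)*(17726 + 43649) = (110 - 32674)*61375 = -32564*61375 = -1998615500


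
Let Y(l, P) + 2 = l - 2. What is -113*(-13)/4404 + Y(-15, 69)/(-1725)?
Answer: 872567/2532300 ≈ 0.34457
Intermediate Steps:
Y(l, P) = -4 + l (Y(l, P) = -2 + (l - 2) = -2 + (-2 + l) = -4 + l)
-113*(-13)/4404 + Y(-15, 69)/(-1725) = -113*(-13)/4404 + (-4 - 15)/(-1725) = 1469*(1/4404) - 19*(-1/1725) = 1469/4404 + 19/1725 = 872567/2532300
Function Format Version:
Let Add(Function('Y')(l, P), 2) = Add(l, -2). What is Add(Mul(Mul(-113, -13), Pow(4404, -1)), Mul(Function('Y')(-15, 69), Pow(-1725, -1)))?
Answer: Rational(872567, 2532300) ≈ 0.34457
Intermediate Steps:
Function('Y')(l, P) = Add(-4, l) (Function('Y')(l, P) = Add(-2, Add(l, -2)) = Add(-2, Add(-2, l)) = Add(-4, l))
Add(Mul(Mul(-113, -13), Pow(4404, -1)), Mul(Function('Y')(-15, 69), Pow(-1725, -1))) = Add(Mul(Mul(-113, -13), Pow(4404, -1)), Mul(Add(-4, -15), Pow(-1725, -1))) = Add(Mul(1469, Rational(1, 4404)), Mul(-19, Rational(-1, 1725))) = Add(Rational(1469, 4404), Rational(19, 1725)) = Rational(872567, 2532300)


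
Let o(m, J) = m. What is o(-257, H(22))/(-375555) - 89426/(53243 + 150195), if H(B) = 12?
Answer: -16766048932/38201079045 ≈ -0.43889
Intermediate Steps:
o(-257, H(22))/(-375555) - 89426/(53243 + 150195) = -257/(-375555) - 89426/(53243 + 150195) = -257*(-1/375555) - 89426/203438 = 257/375555 - 89426*1/203438 = 257/375555 - 44713/101719 = -16766048932/38201079045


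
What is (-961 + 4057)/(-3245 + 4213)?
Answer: 387/121 ≈ 3.1983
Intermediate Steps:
(-961 + 4057)/(-3245 + 4213) = 3096/968 = 3096*(1/968) = 387/121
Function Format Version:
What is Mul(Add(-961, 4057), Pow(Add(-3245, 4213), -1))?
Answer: Rational(387, 121) ≈ 3.1983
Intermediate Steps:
Mul(Add(-961, 4057), Pow(Add(-3245, 4213), -1)) = Mul(3096, Pow(968, -1)) = Mul(3096, Rational(1, 968)) = Rational(387, 121)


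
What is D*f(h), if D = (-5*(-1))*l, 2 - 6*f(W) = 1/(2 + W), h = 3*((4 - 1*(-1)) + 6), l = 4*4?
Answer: 184/7 ≈ 26.286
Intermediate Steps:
l = 16
h = 33 (h = 3*((4 + 1) + 6) = 3*(5 + 6) = 3*11 = 33)
f(W) = 1/3 - 1/(6*(2 + W))
D = 80 (D = -5*(-1)*16 = 5*16 = 80)
D*f(h) = 80*((3 + 2*33)/(6*(2 + 33))) = 80*((1/6)*(3 + 66)/35) = 80*((1/6)*(1/35)*69) = 80*(23/70) = 184/7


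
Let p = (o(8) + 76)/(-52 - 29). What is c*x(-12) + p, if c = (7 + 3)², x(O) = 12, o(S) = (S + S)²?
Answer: 96868/81 ≈ 1195.9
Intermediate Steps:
o(S) = 4*S² (o(S) = (2*S)² = 4*S²)
c = 100 (c = 10² = 100)
p = -332/81 (p = (4*8² + 76)/(-52 - 29) = (4*64 + 76)/(-81) = (256 + 76)*(-1/81) = 332*(-1/81) = -332/81 ≈ -4.0988)
c*x(-12) + p = 100*12 - 332/81 = 1200 - 332/81 = 96868/81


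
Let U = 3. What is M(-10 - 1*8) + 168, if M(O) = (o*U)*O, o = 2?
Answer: 60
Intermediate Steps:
M(O) = 6*O (M(O) = (2*3)*O = 6*O)
M(-10 - 1*8) + 168 = 6*(-10 - 1*8) + 168 = 6*(-10 - 8) + 168 = 6*(-18) + 168 = -108 + 168 = 60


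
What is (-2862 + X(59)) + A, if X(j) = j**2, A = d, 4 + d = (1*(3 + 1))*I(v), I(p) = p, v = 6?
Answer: 639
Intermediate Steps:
d = 20 (d = -4 + (1*(3 + 1))*6 = -4 + (1*4)*6 = -4 + 4*6 = -4 + 24 = 20)
A = 20
(-2862 + X(59)) + A = (-2862 + 59**2) + 20 = (-2862 + 3481) + 20 = 619 + 20 = 639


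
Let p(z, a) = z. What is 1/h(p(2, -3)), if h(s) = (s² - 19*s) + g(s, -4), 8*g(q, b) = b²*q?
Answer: -1/30 ≈ -0.033333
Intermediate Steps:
g(q, b) = q*b²/8 (g(q, b) = (b²*q)/8 = (q*b²)/8 = q*b²/8)
h(s) = s² - 17*s (h(s) = (s² - 19*s) + (⅛)*s*(-4)² = (s² - 19*s) + (⅛)*s*16 = (s² - 19*s) + 2*s = s² - 17*s)
1/h(p(2, -3)) = 1/(2*(-17 + 2)) = 1/(2*(-15)) = 1/(-30) = -1/30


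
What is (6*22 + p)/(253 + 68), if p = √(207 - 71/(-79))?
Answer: 44/107 + 2*√324374/25359 ≈ 0.45613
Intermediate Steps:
p = 2*√324374/79 (p = √(207 - 71*(-1/79)) = √(207 + 71/79) = √(16424/79) = 2*√324374/79 ≈ 14.419)
(6*22 + p)/(253 + 68) = (6*22 + 2*√324374/79)/(253 + 68) = (132 + 2*√324374/79)/321 = (132 + 2*√324374/79)*(1/321) = 44/107 + 2*√324374/25359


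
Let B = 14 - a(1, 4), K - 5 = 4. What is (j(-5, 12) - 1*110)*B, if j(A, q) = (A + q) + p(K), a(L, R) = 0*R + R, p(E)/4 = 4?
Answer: -870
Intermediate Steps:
K = 9 (K = 5 + 4 = 9)
p(E) = 16 (p(E) = 4*4 = 16)
a(L, R) = R (a(L, R) = 0 + R = R)
j(A, q) = 16 + A + q (j(A, q) = (A + q) + 16 = 16 + A + q)
B = 10 (B = 14 - 1*4 = 14 - 4 = 10)
(j(-5, 12) - 1*110)*B = ((16 - 5 + 12) - 1*110)*10 = (23 - 110)*10 = -87*10 = -870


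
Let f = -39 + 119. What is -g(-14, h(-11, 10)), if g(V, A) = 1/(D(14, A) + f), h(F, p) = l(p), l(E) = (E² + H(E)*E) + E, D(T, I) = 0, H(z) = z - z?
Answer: -1/80 ≈ -0.012500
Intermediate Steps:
H(z) = 0
l(E) = E + E² (l(E) = (E² + 0*E) + E = (E² + 0) + E = E² + E = E + E²)
h(F, p) = p*(1 + p)
f = 80
g(V, A) = 1/80 (g(V, A) = 1/(0 + 80) = 1/80)
-g(-14, h(-11, 10)) = -1*1/80 = -1/80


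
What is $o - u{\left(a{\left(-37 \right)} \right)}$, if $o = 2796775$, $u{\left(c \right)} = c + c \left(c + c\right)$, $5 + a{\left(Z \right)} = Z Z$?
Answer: $-925581$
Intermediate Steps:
$a{\left(Z \right)} = -5 + Z^{2}$ ($a{\left(Z \right)} = -5 + Z Z = -5 + Z^{2}$)
$u{\left(c \right)} = c + 2 c^{2}$ ($u{\left(c \right)} = c + c 2 c = c + 2 c^{2}$)
$o - u{\left(a{\left(-37 \right)} \right)} = 2796775 - \left(-5 + \left(-37\right)^{2}\right) \left(1 + 2 \left(-5 + \left(-37\right)^{2}\right)\right) = 2796775 - \left(-5 + 1369\right) \left(1 + 2 \left(-5 + 1369\right)\right) = 2796775 - 1364 \left(1 + 2 \cdot 1364\right) = 2796775 - 1364 \left(1 + 2728\right) = 2796775 - 1364 \cdot 2729 = 2796775 - 3722356 = -925581$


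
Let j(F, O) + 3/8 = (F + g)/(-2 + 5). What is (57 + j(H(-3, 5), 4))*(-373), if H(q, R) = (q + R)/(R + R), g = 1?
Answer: -850813/40 ≈ -21270.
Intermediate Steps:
H(q, R) = (R + q)/(2*R) (H(q, R) = (R + q)/((2*R)) = (R + q)*(1/(2*R)) = (R + q)/(2*R))
j(F, O) = -1/24 + F/3 (j(F, O) = -3/8 + (F + 1)/(-2 + 5) = -3/8 + (1 + F)/3 = -3/8 + (1 + F)*(⅓) = -3/8 + (⅓ + F/3) = -1/24 + F/3)
(57 + j(H(-3, 5), 4))*(-373) = (57 + (-1/24 + ((½)*(5 - 3)/5)/3))*(-373) = (57 + (-1/24 + ((½)*(⅕)*2)/3))*(-373) = (57 + (-1/24 + (⅓)*(⅕)))*(-373) = (57 + (-1/24 + 1/15))*(-373) = (57 + 1/40)*(-373) = (2281/40)*(-373) = -850813/40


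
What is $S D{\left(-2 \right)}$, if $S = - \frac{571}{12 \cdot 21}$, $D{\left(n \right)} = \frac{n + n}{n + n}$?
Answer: $- \frac{571}{252} \approx -2.2659$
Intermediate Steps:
$D{\left(n \right)} = 1$ ($D{\left(n \right)} = \frac{2 n}{2 n} = 2 n \frac{1}{2 n} = 1$)
$S = - \frac{571}{252} \approx -2.2659$
$S D{\left(-2 \right)} = \left(- \frac{571}{252}\right) 1 = - \frac{571}{252}$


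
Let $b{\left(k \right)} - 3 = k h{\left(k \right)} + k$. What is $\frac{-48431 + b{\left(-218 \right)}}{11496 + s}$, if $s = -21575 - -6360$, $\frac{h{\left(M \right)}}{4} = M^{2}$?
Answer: $\frac{41489574}{3719} \approx 11156.0$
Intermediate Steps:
$h{\left(M \right)} = 4 M^{2}$
$b{\left(k \right)} = 3 + k + 4 k^{3}$ ($b{\left(k \right)} = 3 + \left(k 4 k^{2} + k\right) = 3 + \left(4 k^{3} + k\right) = 3 + \left(k + 4 k^{3}\right) = 3 + k + 4 k^{3}$)
$s = -15215$ ($s = -21575 + 6360 = -15215$)
$\frac{-48431 + b{\left(-218 \right)}}{11496 + s} = \frac{-48431 + \left(3 - 218 + 4 \left(-218\right)^{3}\right)}{11496 - 15215} = \frac{-48431 + \left(3 - 218 + 4 \left(-10360232\right)\right)}{-3719} = \left(-48431 - 41441143\right) \left(- \frac{1}{3719}\right) = \left(-41489574\right) \left(- \frac{1}{3719}\right) = \frac{41489574}{3719}$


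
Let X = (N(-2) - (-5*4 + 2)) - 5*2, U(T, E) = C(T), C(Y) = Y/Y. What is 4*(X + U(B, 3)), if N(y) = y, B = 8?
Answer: 28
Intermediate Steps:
C(Y) = 1
U(T, E) = 1
X = 6 (X = (-2 - (-5*4 + 2)) - 5*2 = (-2 - (-20 + 2)) - 10 = (-2 - 1*(-18)) - 10 = (-2 + 18) - 10 = 16 - 10 = 6)
4*(X + U(B, 3)) = 4*(6 + 1) = 4*7 = 28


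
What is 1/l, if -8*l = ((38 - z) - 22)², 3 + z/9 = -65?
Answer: -1/49298 ≈ -2.0285e-5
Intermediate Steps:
z = -612 (z = -27 + 9*(-65) = -27 - 585 = -612)
l = -49298 (l = -((38 - 1*(-612)) - 22)²/8 = -((38 + 612) - 22)²/8 = -(650 - 22)²/8 = -⅛*628² = -⅛*394384 = -49298)
1/l = 1/(-49298) = -1/49298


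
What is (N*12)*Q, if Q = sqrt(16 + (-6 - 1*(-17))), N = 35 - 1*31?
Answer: 144*sqrt(3) ≈ 249.42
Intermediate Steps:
N = 4 (N = 35 - 31 = 4)
Q = 3*sqrt(3) (Q = sqrt(16 + (-6 + 17)) = sqrt(16 + 11) = sqrt(27) = 3*sqrt(3) ≈ 5.1962)
(N*12)*Q = (4*12)*(3*sqrt(3)) = 48*(3*sqrt(3)) = 144*sqrt(3)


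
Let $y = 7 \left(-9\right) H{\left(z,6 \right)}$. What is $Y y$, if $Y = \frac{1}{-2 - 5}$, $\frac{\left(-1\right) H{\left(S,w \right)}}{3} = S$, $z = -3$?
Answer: $81$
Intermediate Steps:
$H{\left(S,w \right)} = - 3 S$
$y = -567$ ($y = 7 \left(-9\right) \left(\left(-3\right) \left(-3\right)\right) = \left(-63\right) 9 = -567$)
$Y = - \frac{1}{7}$ ($Y = \frac{1}{-7} = - \frac{1}{7} \approx -0.14286$)
$Y y = \left(- \frac{1}{7}\right) \left(-567\right) = 81$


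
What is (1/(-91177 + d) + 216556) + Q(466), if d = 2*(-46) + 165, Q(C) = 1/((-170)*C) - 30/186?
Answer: 12112781510740309/55933756320 ≈ 2.1656e+5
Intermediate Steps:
Q(C) = -5/31 - 1/(170*C) (Q(C) = -1/(170*C) - 30*1/186 = -1/(170*C) - 5/31 = -5/31 - 1/(170*C))
d = 73 (d = -92 + 165 = 73)
(1/(-91177 + d) + 216556) + Q(466) = (1/(-91177 + 73) + 216556) + (1/5270)*(-31 - 850*466)/466 = (1/(-91104) + 216556) + (1/5270)*(1/466)*(-31 - 396100) = (-1/91104 + 216556) + (1/5270)*(1/466)*(-396131) = 19729117823/91104 - 396131/2455820 = 12112781510740309/55933756320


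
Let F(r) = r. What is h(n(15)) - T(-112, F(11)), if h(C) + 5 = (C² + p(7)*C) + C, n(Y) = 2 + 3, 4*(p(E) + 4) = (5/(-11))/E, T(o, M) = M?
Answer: -1873/308 ≈ -6.0812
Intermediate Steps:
p(E) = -4 - 5/(44*E) (p(E) = -4 + ((5/(-11))/E)/4 = -4 + ((5*(-1/11))/E)/4 = -4 + (-5/(11*E))/4 = -4 - 5/(44*E))
n(Y) = 5
h(C) = -5 + C² - 929*C/308 (h(C) = -5 + ((C² + (-4 - 5/44/7)*C) + C) = -5 + ((C² + (-4 - 5/44*⅐)*C) + C) = -5 + ((C² + (-4 - 5/308)*C) + C) = -5 + ((C² - 1237*C/308) + C) = -5 + (C² - 929*C/308) = -5 + C² - 929*C/308)
h(n(15)) - T(-112, F(11)) = (-5 + 5² - 929/308*5) - 1*11 = (-5 + 25 - 4645/308) - 11 = 1515/308 - 11 = -1873/308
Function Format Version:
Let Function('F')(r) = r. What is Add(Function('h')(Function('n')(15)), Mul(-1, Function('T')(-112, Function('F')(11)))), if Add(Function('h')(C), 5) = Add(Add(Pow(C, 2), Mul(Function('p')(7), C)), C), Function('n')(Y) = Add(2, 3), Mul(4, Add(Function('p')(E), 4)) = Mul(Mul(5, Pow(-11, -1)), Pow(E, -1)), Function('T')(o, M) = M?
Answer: Rational(-1873, 308) ≈ -6.0812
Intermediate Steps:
Function('p')(E) = Add(-4, Mul(Rational(-5, 44), Pow(E, -1))) (Function('p')(E) = Add(-4, Mul(Rational(1, 4), Mul(Mul(5, Pow(-11, -1)), Pow(E, -1)))) = Add(-4, Mul(Rational(1, 4), Mul(Mul(5, Rational(-1, 11)), Pow(E, -1)))) = Add(-4, Mul(Rational(1, 4), Mul(Rational(-5, 11), Pow(E, -1)))) = Add(-4, Mul(Rational(-5, 44), Pow(E, -1))))
Function('n')(Y) = 5
Function('h')(C) = Add(-5, Pow(C, 2), Mul(Rational(-929, 308), C)) (Function('h')(C) = Add(-5, Add(Add(Pow(C, 2), Mul(Add(-4, Mul(Rational(-5, 44), Pow(7, -1))), C)), C)) = Add(-5, Add(Add(Pow(C, 2), Mul(Add(-4, Mul(Rational(-5, 44), Rational(1, 7))), C)), C)) = Add(-5, Add(Add(Pow(C, 2), Mul(Add(-4, Rational(-5, 308)), C)), C)) = Add(-5, Add(Add(Pow(C, 2), Mul(Rational(-1237, 308), C)), C)) = Add(-5, Add(Pow(C, 2), Mul(Rational(-929, 308), C))) = Add(-5, Pow(C, 2), Mul(Rational(-929, 308), C)))
Add(Function('h')(Function('n')(15)), Mul(-1, Function('T')(-112, Function('F')(11)))) = Add(Add(-5, Pow(5, 2), Mul(Rational(-929, 308), 5)), Mul(-1, 11)) = Add(Add(-5, 25, Rational(-4645, 308)), -11) = Add(Rational(1515, 308), -11) = Rational(-1873, 308)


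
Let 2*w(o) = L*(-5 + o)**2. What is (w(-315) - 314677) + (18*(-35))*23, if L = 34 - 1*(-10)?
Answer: 1923633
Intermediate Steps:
L = 44 (L = 34 + 10 = 44)
w(o) = 22*(-5 + o)**2 (w(o) = (44*(-5 + o)**2)/2 = 22*(-5 + o)**2)
(w(-315) - 314677) + (18*(-35))*23 = (22*(-5 - 315)**2 - 314677) + (18*(-35))*23 = (22*(-320)**2 - 314677) - 630*23 = (22*102400 - 314677) - 14490 = (2252800 - 314677) - 14490 = 1938123 - 14490 = 1923633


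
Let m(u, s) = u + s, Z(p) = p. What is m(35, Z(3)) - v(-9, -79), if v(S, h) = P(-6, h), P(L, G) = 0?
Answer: 38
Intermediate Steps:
v(S, h) = 0
m(u, s) = s + u
m(35, Z(3)) - v(-9, -79) = (3 + 35) - 1*0 = 38 + 0 = 38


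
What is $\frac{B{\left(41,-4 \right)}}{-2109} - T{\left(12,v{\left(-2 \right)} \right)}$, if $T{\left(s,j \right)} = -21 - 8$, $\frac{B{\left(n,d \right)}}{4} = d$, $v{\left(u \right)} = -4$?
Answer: $\frac{61177}{2109} \approx 29.008$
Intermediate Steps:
$B{\left(n,d \right)} = 4 d$
$T{\left(s,j \right)} = -29$ ($T{\left(s,j \right)} = -21 - 8 = -29$)
$\frac{B{\left(41,-4 \right)}}{-2109} - T{\left(12,v{\left(-2 \right)} \right)} = \frac{4 \left(-4\right)}{-2109} - -29 = \left(-16\right) \left(- \frac{1}{2109}\right) + 29 = \frac{16}{2109} + 29 = \frac{61177}{2109}$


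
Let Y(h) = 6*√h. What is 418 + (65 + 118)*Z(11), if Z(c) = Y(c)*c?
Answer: 418 + 12078*√11 ≈ 40476.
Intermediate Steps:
Z(c) = 6*c^(3/2) (Z(c) = (6*√c)*c = 6*c^(3/2))
418 + (65 + 118)*Z(11) = 418 + (65 + 118)*(6*11^(3/2)) = 418 + 183*(6*(11*√11)) = 418 + 183*(66*√11) = 418 + 12078*√11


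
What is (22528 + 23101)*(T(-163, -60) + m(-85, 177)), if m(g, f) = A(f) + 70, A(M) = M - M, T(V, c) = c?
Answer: 456290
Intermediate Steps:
A(M) = 0
m(g, f) = 70 (m(g, f) = 0 + 70 = 70)
(22528 + 23101)*(T(-163, -60) + m(-85, 177)) = (22528 + 23101)*(-60 + 70) = 45629*10 = 456290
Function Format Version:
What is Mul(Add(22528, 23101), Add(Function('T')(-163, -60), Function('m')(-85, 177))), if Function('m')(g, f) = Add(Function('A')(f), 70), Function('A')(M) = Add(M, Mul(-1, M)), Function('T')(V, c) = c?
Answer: 456290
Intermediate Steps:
Function('A')(M) = 0
Function('m')(g, f) = 70 (Function('m')(g, f) = Add(0, 70) = 70)
Mul(Add(22528, 23101), Add(Function('T')(-163, -60), Function('m')(-85, 177))) = Mul(Add(22528, 23101), Add(-60, 70)) = Mul(45629, 10) = 456290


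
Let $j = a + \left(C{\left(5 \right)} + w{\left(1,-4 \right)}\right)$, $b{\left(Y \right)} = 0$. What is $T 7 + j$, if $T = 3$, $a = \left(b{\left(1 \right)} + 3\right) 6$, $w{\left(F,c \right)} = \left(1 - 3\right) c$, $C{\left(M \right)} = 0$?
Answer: $47$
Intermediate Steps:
$w{\left(F,c \right)} = - 2 c$
$a = 18$ ($a = \left(0 + 3\right) 6 = 3 \cdot 6 = 18$)
$j = 26$ ($j = 18 + \left(0 - -8\right) = 18 + \left(0 + 8\right) = 18 + 8 = 26$)
$T 7 + j = 3 \cdot 7 + 26 = 21 + 26 = 47$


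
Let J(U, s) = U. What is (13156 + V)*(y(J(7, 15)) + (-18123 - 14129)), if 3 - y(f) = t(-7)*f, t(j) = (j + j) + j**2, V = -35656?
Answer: 731115000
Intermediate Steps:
t(j) = j**2 + 2*j (t(j) = 2*j + j**2 = j**2 + 2*j)
y(f) = 3 - 35*f (y(f) = 3 - (-7*(2 - 7))*f = 3 - (-7*(-5))*f = 3 - 35*f)
(13156 + V)*(y(J(7, 15)) + (-18123 - 14129)) = (13156 - 35656)*((3 - 35*7) + (-18123 - 14129)) = -22500*((3 - 245) - 32252) = -22500*(-242 - 32252) = -22500*(-32494) = 731115000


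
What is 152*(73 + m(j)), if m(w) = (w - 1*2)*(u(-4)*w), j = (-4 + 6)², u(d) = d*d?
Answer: 30552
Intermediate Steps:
u(d) = d²
j = 4 (j = 2² = 4)
m(w) = 16*w*(-2 + w) (m(w) = (w - 1*2)*((-4)²*w) = (w - 2)*(16*w) = (-2 + w)*(16*w) = 16*w*(-2 + w))
152*(73 + m(j)) = 152*(73 + 16*4*(-2 + 4)) = 152*(73 + 16*4*2) = 152*(73 + 128) = 152*201 = 30552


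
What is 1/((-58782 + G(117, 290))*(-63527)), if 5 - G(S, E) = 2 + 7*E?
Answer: 1/3863013343 ≈ 2.5887e-10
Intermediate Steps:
G(S, E) = 3 - 7*E (G(S, E) = 5 - (2 + 7*E) = 5 + (-2 - 7*E) = 3 - 7*E)
1/((-58782 + G(117, 290))*(-63527)) = 1/((-58782 + (3 - 7*290))*(-63527)) = -1/63527/(-58782 + (3 - 2030)) = -1/63527/(-58782 - 2027) = -1/63527/(-60809) = -1/60809*(-1/63527) = 1/3863013343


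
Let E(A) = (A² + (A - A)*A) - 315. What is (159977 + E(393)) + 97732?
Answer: 411843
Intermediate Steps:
E(A) = -315 + A² (E(A) = (A² + 0*A) - 315 = (A² + 0) - 315 = A² - 315 = -315 + A²)
(159977 + E(393)) + 97732 = (159977 + (-315 + 393²)) + 97732 = (159977 + (-315 + 154449)) + 97732 = (159977 + 154134) + 97732 = 314111 + 97732 = 411843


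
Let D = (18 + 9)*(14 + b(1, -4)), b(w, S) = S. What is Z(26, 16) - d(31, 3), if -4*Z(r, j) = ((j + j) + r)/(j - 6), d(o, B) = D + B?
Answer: -5489/20 ≈ -274.45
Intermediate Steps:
D = 270 (D = (18 + 9)*(14 - 4) = 27*10 = 270)
d(o, B) = 270 + B
Z(r, j) = -(r + 2*j)/(4*(-6 + j)) (Z(r, j) = -((j + j) + r)/(4*(j - 6)) = -(2*j + r)/(4*(-6 + j)) = -(r + 2*j)/(4*(-6 + j)))
Z(26, 16) - d(31, 3) = (-1*26 - 2*16)/(4*(-6 + 16)) - (270 + 3) = (¼)*(-26 - 32)/10 - 1*273 = (¼)*(⅒)*(-58) - 273 = -29/20 - 273 = -5489/20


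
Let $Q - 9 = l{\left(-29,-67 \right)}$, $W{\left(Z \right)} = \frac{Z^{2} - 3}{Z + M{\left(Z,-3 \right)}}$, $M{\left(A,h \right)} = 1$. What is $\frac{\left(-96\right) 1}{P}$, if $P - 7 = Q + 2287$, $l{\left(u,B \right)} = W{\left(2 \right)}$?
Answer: $- \frac{144}{3455} \approx -0.041679$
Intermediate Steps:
$W{\left(Z \right)} = \frac{-3 + Z^{2}}{1 + Z}$ ($W{\left(Z \right)} = \frac{Z^{2} - 3}{Z + 1} = \frac{-3 + Z^{2}}{1 + Z}$)
$l{\left(u,B \right)} = \frac{1}{3}$ ($l{\left(u,B \right)} = \frac{-3 + 2^{2}}{1 + 2} = \frac{-3 + 4}{3} = \frac{1}{3} \cdot 1 = \frac{1}{3}$)
$Q = \frac{28}{3}$ ($Q = 9 + \frac{1}{3} = \frac{28}{3} \approx 9.3333$)
$P = \frac{6910}{3}$ ($P = 7 + \left(\frac{28}{3} + 2287\right) = 7 + \frac{6889}{3} = \frac{6910}{3} \approx 2303.3$)
$\frac{\left(-96\right) 1}{P} = \frac{\left(-96\right) 1}{\frac{6910}{3}} = \left(-96\right) \frac{3}{6910} = - \frac{144}{3455}$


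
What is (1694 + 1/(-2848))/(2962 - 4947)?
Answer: -4824511/5653280 ≈ -0.85340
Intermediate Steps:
(1694 + 1/(-2848))/(2962 - 4947) = (1694 - 1/2848)/(-1985) = (4824511/2848)*(-1/1985) = -4824511/5653280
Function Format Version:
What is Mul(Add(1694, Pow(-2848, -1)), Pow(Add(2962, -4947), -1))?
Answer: Rational(-4824511, 5653280) ≈ -0.85340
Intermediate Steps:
Mul(Add(1694, Pow(-2848, -1)), Pow(Add(2962, -4947), -1)) = Mul(Add(1694, Rational(-1, 2848)), Pow(-1985, -1)) = Mul(Rational(4824511, 2848), Rational(-1, 1985)) = Rational(-4824511, 5653280)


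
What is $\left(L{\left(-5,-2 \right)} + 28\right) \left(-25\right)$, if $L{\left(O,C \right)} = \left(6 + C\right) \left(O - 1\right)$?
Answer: $-100$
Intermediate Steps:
$L{\left(O,C \right)} = \left(-1 + O\right) \left(6 + C\right)$ ($L{\left(O,C \right)} = \left(6 + C\right) \left(-1 + O\right) = \left(-1 + O\right) \left(6 + C\right)$)
$\left(L{\left(-5,-2 \right)} + 28\right) \left(-25\right) = \left(\left(-6 - -2 + 6 \left(-5\right) - -10\right) + 28\right) \left(-25\right) = \left(\left(-6 + 2 - 30 + 10\right) + 28\right) \left(-25\right) = \left(-24 + 28\right) \left(-25\right) = 4 \left(-25\right) = -100$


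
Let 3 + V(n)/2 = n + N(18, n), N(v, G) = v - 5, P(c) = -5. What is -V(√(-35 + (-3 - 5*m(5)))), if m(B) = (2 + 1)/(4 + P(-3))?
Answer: -20 - 2*I*√23 ≈ -20.0 - 9.5917*I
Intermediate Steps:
N(v, G) = -5 + v
m(B) = -3 (m(B) = (2 + 1)/(4 - 5) = 3/(-1) = 3*(-1) = -3)
V(n) = 20 + 2*n (V(n) = -6 + 2*(n + (-5 + 18)) = -6 + 2*(n + 13) = -6 + 2*(13 + n) = -6 + (26 + 2*n) = 20 + 2*n)
-V(√(-35 + (-3 - 5*m(5)))) = -(20 + 2*√(-35 + (-3 - 5*(-3)))) = -(20 + 2*√(-35 + (-3 + 15))) = -(20 + 2*√(-35 + 12)) = -(20 + 2*√(-23)) = -(20 + 2*(I*√23)) = -(20 + 2*I*√23) = -20 - 2*I*√23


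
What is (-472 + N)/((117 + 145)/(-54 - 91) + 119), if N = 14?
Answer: -66410/16993 ≈ -3.9081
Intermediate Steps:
(-472 + N)/((117 + 145)/(-54 - 91) + 119) = (-472 + 14)/((117 + 145)/(-54 - 91) + 119) = -458/(262/(-145) + 119) = -458/(262*(-1/145) + 119) = -458/(-262/145 + 119) = -458/16993/145 = -458*145/16993 = -66410/16993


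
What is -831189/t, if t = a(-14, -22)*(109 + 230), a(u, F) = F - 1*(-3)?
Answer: 277063/2147 ≈ 129.05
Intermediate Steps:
a(u, F) = 3 + F (a(u, F) = F + 3 = 3 + F)
t = -6441 (t = (3 - 22)*(109 + 230) = -19*339 = -6441)
-831189/t = -831189/(-6441) = -831189*(-1/6441) = 277063/2147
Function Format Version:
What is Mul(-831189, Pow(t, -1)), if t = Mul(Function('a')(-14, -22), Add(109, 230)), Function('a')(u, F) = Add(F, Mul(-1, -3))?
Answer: Rational(277063, 2147) ≈ 129.05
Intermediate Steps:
Function('a')(u, F) = Add(3, F) (Function('a')(u, F) = Add(F, 3) = Add(3, F))
t = -6441 (t = Mul(Add(3, -22), Add(109, 230)) = Mul(-19, 339) = -6441)
Mul(-831189, Pow(t, -1)) = Mul(-831189, Pow(-6441, -1)) = Mul(-831189, Rational(-1, 6441)) = Rational(277063, 2147)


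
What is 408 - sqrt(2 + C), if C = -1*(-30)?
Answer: 408 - 4*sqrt(2) ≈ 402.34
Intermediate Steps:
C = 30
408 - sqrt(2 + C) = 408 - sqrt(2 + 30) = 408 - sqrt(32) = 408 - 4*sqrt(2)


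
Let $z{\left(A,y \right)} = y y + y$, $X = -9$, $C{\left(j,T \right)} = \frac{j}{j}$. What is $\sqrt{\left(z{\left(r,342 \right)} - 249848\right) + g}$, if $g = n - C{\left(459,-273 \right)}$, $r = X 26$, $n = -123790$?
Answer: $i \sqrt{256333} \approx 506.29 i$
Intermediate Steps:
$C{\left(j,T \right)} = 1$
$r = -234$ ($r = \left(-9\right) 26 = -234$)
$z{\left(A,y \right)} = y + y^{2}$ ($z{\left(A,y \right)} = y^{2} + y = y + y^{2}$)
$g = -123791$ ($g = -123790 - 1 = -123791$)
$\sqrt{\left(z{\left(r,342 \right)} - 249848\right) + g} = \sqrt{\left(342 \left(1 + 342\right) - 249848\right) - 123791} = \sqrt{\left(342 \cdot 343 - 249848\right) - 123791} = \sqrt{\left(117306 - 249848\right) - 123791} = \sqrt{-132542 - 123791} = \sqrt{-256333} = i \sqrt{256333}$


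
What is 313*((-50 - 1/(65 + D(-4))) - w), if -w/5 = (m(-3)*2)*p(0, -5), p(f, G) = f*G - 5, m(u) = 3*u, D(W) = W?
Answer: 7636887/61 ≈ 1.2519e+5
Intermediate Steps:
p(f, G) = -5 + G*f (p(f, G) = G*f - 5 = -5 + G*f)
w = -450 (w = -5*(3*(-3))*2*(-5 - 5*0) = -5*(-9*2)*(-5 + 0) = -(-90)*(-5) = -5*90 = -450)
313*((-50 - 1/(65 + D(-4))) - w) = 313*((-50 - 1/(65 - 4)) - 1*(-450)) = 313*((-50 - 1/61) + 450) = 313*(-3051/61 + 450) = 313*(24399/61) = 7636887/61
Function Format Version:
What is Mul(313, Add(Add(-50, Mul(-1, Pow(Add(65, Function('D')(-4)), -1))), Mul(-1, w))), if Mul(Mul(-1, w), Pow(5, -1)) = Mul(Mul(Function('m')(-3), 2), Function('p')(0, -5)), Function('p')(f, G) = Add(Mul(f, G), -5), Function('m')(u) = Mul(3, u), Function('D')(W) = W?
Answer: Rational(7636887, 61) ≈ 1.2519e+5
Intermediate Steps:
Function('p')(f, G) = Add(-5, Mul(G, f)) (Function('p')(f, G) = Add(Mul(G, f), -5) = Add(-5, Mul(G, f)))
w = -450 (w = Mul(-5, Mul(Mul(Mul(3, -3), 2), Add(-5, Mul(-5, 0)))) = Mul(-5, Mul(Mul(-9, 2), Add(-5, 0))) = Mul(-5, Mul(-18, -5)) = Mul(-5, 90) = -450)
Mul(313, Add(Add(-50, Mul(-1, Pow(Add(65, Function('D')(-4)), -1))), Mul(-1, w))) = Mul(313, Add(Add(-50, Mul(-1, Pow(Add(65, -4), -1))), Mul(-1, -450))) = Mul(313, Add(Add(-50, Mul(-1, Pow(61, -1))), 450)) = Mul(313, Add(Add(-50, Mul(-1, Rational(1, 61))), 450)) = Mul(313, Add(Add(-50, Rational(-1, 61)), 450)) = Mul(313, Add(Rational(-3051, 61), 450)) = Mul(313, Rational(24399, 61)) = Rational(7636887, 61)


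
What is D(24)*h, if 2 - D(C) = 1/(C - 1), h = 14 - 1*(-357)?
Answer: 16695/23 ≈ 725.87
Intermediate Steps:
h = 371 (h = 14 + 357 = 371)
D(C) = 2 - 1/(-1 + C) (D(C) = 2 - 1/(C - 1) = 2 - 1/(-1 + C))
D(24)*h = ((-3 + 2*24)/(-1 + 24))*371 = ((-3 + 48)/23)*371 = ((1/23)*45)*371 = (45/23)*371 = 16695/23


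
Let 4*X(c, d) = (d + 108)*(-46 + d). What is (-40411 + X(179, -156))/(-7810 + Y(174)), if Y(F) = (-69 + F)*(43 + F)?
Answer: -37987/14975 ≈ -2.5367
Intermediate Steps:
X(c, d) = (-46 + d)*(108 + d)/4 (X(c, d) = ((d + 108)*(-46 + d))/4 = ((108 + d)*(-46 + d))/4 = ((-46 + d)*(108 + d))/4 = (-46 + d)*(108 + d)/4)
(-40411 + X(179, -156))/(-7810 + Y(174)) = (-40411 + (-1242 + (¼)*(-156)² + (31/2)*(-156)))/(-7810 + (-2967 + 174² - 26*174)) = (-40411 + (-1242 + (¼)*24336 - 2418))/(-7810 + (-2967 + 30276 - 4524)) = (-40411 + (-1242 + 6084 - 2418))/(-7810 + 22785) = (-40411 + 2424)/14975 = -37987*1/14975 = -37987/14975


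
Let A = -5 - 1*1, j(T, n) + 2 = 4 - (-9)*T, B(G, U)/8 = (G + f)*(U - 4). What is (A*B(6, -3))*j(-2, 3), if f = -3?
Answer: -16128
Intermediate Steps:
B(G, U) = 8*(-4 + U)*(-3 + G) (B(G, U) = 8*((G - 3)*(U - 4)) = 8*((-3 + G)*(-4 + U)) = 8*((-4 + U)*(-3 + G)) = 8*(-4 + U)*(-3 + G))
j(T, n) = 2 + 9*T (j(T, n) = -2 + (4 - (-9)*T) = -2 + (4 + 9*T) = 2 + 9*T)
A = -6 (A = -5 - 1 = -6)
(A*B(6, -3))*j(-2, 3) = (-6*(96 - 32*6 - 24*(-3) + 8*6*(-3)))*(2 + 9*(-2)) = (-6*(96 - 192 + 72 - 144))*(2 - 18) = -6*(-168)*(-16) = 1008*(-16) = -16128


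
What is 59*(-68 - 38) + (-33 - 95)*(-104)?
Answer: 7058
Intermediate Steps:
59*(-68 - 38) + (-33 - 95)*(-104) = 59*(-106) - 128*(-104) = -6254 + 13312 = 7058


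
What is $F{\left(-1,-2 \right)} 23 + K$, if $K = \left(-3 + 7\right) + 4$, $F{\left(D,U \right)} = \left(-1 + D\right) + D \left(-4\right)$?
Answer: $54$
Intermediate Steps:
$F{\left(D,U \right)} = -1 - 3 D$ ($F{\left(D,U \right)} = \left(-1 + D\right) - 4 D = -1 - 3 D$)
$K = 8$ ($K = 4 + 4 = 8$)
$F{\left(-1,-2 \right)} 23 + K = \left(-1 - -3\right) 23 + 8 = \left(-1 + 3\right) 23 + 8 = 2 \cdot 23 + 8 = 46 + 8 = 54$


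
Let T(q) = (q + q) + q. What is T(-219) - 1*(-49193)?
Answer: 48536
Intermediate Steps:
T(q) = 3*q (T(q) = 2*q + q = 3*q)
T(-219) - 1*(-49193) = 3*(-219) - 1*(-49193) = -657 + 49193 = 48536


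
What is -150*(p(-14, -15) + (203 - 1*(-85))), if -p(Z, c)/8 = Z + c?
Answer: -78000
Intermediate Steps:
p(Z, c) = -8*Z - 8*c (p(Z, c) = -8*(Z + c) = -8*Z - 8*c)
-150*(p(-14, -15) + (203 - 1*(-85))) = -150*((-8*(-14) - 8*(-15)) + (203 - 1*(-85))) = -150*((112 + 120) + (203 + 85)) = -150*(232 + 288) = -150*520 = -78000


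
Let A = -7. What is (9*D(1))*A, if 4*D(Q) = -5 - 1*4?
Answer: 567/4 ≈ 141.75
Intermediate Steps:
D(Q) = -9/4 (D(Q) = (-5 - 1*4)/4 = (-5 - 4)/4 = (1/4)*(-9) = -9/4)
(9*D(1))*A = (9*(-9/4))*(-7) = -81/4*(-7) = 567/4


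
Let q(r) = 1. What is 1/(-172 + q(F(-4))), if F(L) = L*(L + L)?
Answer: -1/171 ≈ -0.0058480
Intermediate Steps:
F(L) = 2*L**2 (F(L) = L*(2*L) = 2*L**2)
1/(-172 + q(F(-4))) = 1/(-172 + 1) = 1/(-171) = -1/171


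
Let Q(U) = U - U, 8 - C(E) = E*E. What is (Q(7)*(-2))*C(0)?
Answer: 0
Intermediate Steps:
C(E) = 8 - E**2 (C(E) = 8 - E*E = 8 - E**2)
Q(U) = 0
(Q(7)*(-2))*C(0) = (0*(-2))*(8 - 1*0**2) = 0*(8 - 1*0) = 0*(8 + 0) = 0*8 = 0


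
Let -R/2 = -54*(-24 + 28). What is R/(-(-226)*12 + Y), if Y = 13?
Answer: 432/2725 ≈ 0.15853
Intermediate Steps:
R = 432 (R = -(-108)*(-24 + 28) = -(-108)*4 = -2*(-216) = 432)
R/(-(-226)*12 + Y) = 432/(-(-226)*12 + 13) = 432/(-113*(-24) + 13) = 432/(2712 + 13) = 432/2725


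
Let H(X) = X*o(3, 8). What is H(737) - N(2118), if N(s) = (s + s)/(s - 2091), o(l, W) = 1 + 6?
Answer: 45019/9 ≈ 5002.1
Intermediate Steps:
o(l, W) = 7
H(X) = 7*X (H(X) = X*7 = 7*X)
N(s) = 2*s/(-2091 + s) (N(s) = (2*s)/(-2091 + s) = 2*s/(-2091 + s))
H(737) - N(2118) = 7*737 - 2*2118/(-2091 + 2118) = 5159 - 2*2118/27 = 5159 - 1*1412/9 = 5159 - 1412/9 = 45019/9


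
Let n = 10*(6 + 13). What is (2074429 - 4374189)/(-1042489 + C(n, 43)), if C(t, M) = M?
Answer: 1149880/521223 ≈ 2.2061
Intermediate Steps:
n = 190 (n = 10*19 = 190)
(2074429 - 4374189)/(-1042489 + C(n, 43)) = (2074429 - 4374189)/(-1042489 + 43) = -2299760/(-1042446) = -2299760*(-1/1042446) = 1149880/521223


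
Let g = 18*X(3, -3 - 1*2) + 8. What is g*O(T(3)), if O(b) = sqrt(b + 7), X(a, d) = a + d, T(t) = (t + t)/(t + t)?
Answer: -56*sqrt(2) ≈ -79.196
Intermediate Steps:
T(t) = 1 (T(t) = (2*t)/((2*t)) = (2*t)*(1/(2*t)) = 1)
g = -28 (g = 18*(3 + (-3 - 1*2)) + 8 = 18*(3 + (-3 - 2)) + 8 = 18*(3 - 5) + 8 = 18*(-2) + 8 = -36 + 8 = -28)
O(b) = sqrt(7 + b)
g*O(T(3)) = -28*sqrt(7 + 1) = -56*sqrt(2)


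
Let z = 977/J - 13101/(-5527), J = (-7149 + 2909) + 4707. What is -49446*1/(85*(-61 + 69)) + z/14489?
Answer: -924579131729983/12715214022340 ≈ -72.714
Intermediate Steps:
J = 467 (J = -4240 + 4707 = 467)
z = 11518046/2581109 (z = 977/467 - 13101/(-5527) = 977*(1/467) - 13101*(-1/5527) = 977/467 + 13101/5527 = 11518046/2581109 ≈ 4.4624)
-49446*1/(85*(-61 + 69)) + z/14489 = -49446*1/(85*(-61 + 69)) + (11518046/2581109)/14489 = -49446/(8*85) + (11518046/2581109)*(1/14489) = -49446/680 + 11518046/37397688301 = -49446*1/680 + 11518046/37397688301 = -24723/340 + 11518046/37397688301 = -924579131729983/12715214022340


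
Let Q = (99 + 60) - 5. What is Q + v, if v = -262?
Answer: -108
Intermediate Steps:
Q = 154 (Q = 159 - 5 = 154)
Q + v = 154 - 262 = -108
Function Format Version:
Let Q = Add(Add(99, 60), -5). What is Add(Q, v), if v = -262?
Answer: -108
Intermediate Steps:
Q = 154 (Q = Add(159, -5) = 154)
Add(Q, v) = Add(154, -262) = -108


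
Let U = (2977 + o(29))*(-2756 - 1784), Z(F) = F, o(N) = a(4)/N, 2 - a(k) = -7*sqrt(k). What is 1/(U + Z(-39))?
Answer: -29/392025591 ≈ -7.3975e-8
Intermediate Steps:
a(k) = 2 + 7*sqrt(k) (a(k) = 2 - (-7)*sqrt(k) = 2 + 7*sqrt(k))
o(N) = 16/N (o(N) = (2 + 7*sqrt(4))/N = (2 + 7*2)/N = (2 + 14)/N = 16/N)
U = -392024460/29 (U = (2977 + 16/29)*(-2756 - 1784) = (2977 + 16*(1/29))*(-4540) = (2977 + 16/29)*(-4540) = (86349/29)*(-4540) = -392024460/29 ≈ -1.3518e+7)
1/(U + Z(-39)) = 1/(-392024460/29 - 39) = 1/(-392025591/29) = -29/392025591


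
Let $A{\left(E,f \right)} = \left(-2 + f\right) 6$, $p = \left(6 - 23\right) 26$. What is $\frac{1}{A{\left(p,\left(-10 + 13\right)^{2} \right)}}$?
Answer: $\frac{1}{42} \approx 0.02381$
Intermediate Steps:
$p = -442$ ($p = \left(-17\right) 26 = -442$)
$A{\left(E,f \right)} = -12 + 6 f$
$\frac{1}{A{\left(p,\left(-10 + 13\right)^{2} \right)}} = \frac{1}{-12 + 6 \left(-10 + 13\right)^{2}} = \frac{1}{-12 + 6 \cdot 3^{2}} = \frac{1}{-12 + 6 \cdot 9} = \frac{1}{-12 + 54} = \frac{1}{42}$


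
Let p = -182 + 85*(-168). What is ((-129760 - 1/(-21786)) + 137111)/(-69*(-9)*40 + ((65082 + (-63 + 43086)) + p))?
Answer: 160148887/2581270638 ≈ 0.062043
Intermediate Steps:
p = -14462 (p = -182 - 14280 = -14462)
((-129760 - 1/(-21786)) + 137111)/(-69*(-9)*40 + ((65082 + (-63 + 43086)) + p)) = ((-129760 - 1/(-21786)) + 137111)/(-69*(-9)*40 + ((65082 + (-63 + 43086)) - 14462)) = ((-129760 - 1*(-1/21786)) + 137111)/(621*40 + ((65082 + 43023) - 14462)) = ((-129760 + 1/21786) + 137111)/(24840 + (108105 - 14462)) = (-2826951359/21786 + 137111)/(24840 + 93643) = (160148887/21786)/118483 = (160148887/21786)*(1/118483) = 160148887/2581270638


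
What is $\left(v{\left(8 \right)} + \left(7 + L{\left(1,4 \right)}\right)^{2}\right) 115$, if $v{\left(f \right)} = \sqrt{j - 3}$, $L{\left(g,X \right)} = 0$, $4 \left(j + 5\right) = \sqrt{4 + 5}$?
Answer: $5635 + \frac{115 i \sqrt{29}}{2} \approx 5635.0 + 309.65 i$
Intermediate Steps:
$j = - \frac{17}{4}$ ($j = -5 + \frac{\sqrt{4 + 5}}{4} = -5 + \frac{\sqrt{9}}{4} = -5 + \frac{1}{4} \cdot 3 = -5 + \frac{3}{4} = - \frac{17}{4} \approx -4.25$)
$v{\left(f \right)} = \frac{i \sqrt{29}}{2}$ ($v{\left(f \right)} = \sqrt{- \frac{17}{4} - 3} = \sqrt{- \frac{29}{4}} = \frac{i \sqrt{29}}{2}$)
$\left(v{\left(8 \right)} + \left(7 + L{\left(1,4 \right)}\right)^{2}\right) 115 = \left(\frac{i \sqrt{29}}{2} + \left(7 + 0\right)^{2}\right) 115 = \left(\frac{i \sqrt{29}}{2} + 7^{2}\right) 115 = \left(\frac{i \sqrt{29}}{2} + 49\right) 115 = \left(49 + \frac{i \sqrt{29}}{2}\right) 115 = 5635 + \frac{115 i \sqrt{29}}{2}$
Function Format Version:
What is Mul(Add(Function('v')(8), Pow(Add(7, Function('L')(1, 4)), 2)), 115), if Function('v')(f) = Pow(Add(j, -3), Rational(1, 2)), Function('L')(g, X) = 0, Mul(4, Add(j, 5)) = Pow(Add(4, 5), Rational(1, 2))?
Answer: Add(5635, Mul(Rational(115, 2), I, Pow(29, Rational(1, 2)))) ≈ Add(5635.0, Mul(309.65, I))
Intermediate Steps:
j = Rational(-17, 4) (j = Add(-5, Mul(Rational(1, 4), Pow(Add(4, 5), Rational(1, 2)))) = Add(-5, Mul(Rational(1, 4), Pow(9, Rational(1, 2)))) = Add(-5, Mul(Rational(1, 4), 3)) = Add(-5, Rational(3, 4)) = Rational(-17, 4) ≈ -4.2500)
Function('v')(f) = Mul(Rational(1, 2), I, Pow(29, Rational(1, 2))) (Function('v')(f) = Pow(Add(Rational(-17, 4), -3), Rational(1, 2)) = Pow(Rational(-29, 4), Rational(1, 2)) = Mul(Rational(1, 2), I, Pow(29, Rational(1, 2))))
Mul(Add(Function('v')(8), Pow(Add(7, Function('L')(1, 4)), 2)), 115) = Mul(Add(Mul(Rational(1, 2), I, Pow(29, Rational(1, 2))), Pow(Add(7, 0), 2)), 115) = Mul(Add(Mul(Rational(1, 2), I, Pow(29, Rational(1, 2))), Pow(7, 2)), 115) = Mul(Add(Mul(Rational(1, 2), I, Pow(29, Rational(1, 2))), 49), 115) = Mul(Add(49, Mul(Rational(1, 2), I, Pow(29, Rational(1, 2)))), 115) = Add(5635, Mul(Rational(115, 2), I, Pow(29, Rational(1, 2))))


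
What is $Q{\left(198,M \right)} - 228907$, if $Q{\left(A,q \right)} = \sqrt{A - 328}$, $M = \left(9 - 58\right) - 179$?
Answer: $-228907 + i \sqrt{130} \approx -2.2891 \cdot 10^{5} + 11.402 i$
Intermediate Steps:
$M = -228$ ($M = -49 - 179 = -228$)
$Q{\left(A,q \right)} = \sqrt{-328 + A}$
$Q{\left(198,M \right)} - 228907 = \sqrt{-328 + 198} - 228907 = \sqrt{-130} - 228907 = i \sqrt{130} - 228907 = -228907 + i \sqrt{130}$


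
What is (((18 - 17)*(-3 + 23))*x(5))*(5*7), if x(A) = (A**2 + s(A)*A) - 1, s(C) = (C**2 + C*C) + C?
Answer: 209300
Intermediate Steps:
s(C) = C + 2*C**2 (s(C) = (C**2 + C**2) + C = 2*C**2 + C = C + 2*C**2)
x(A) = -1 + A**2 + A**2*(1 + 2*A) (x(A) = (A**2 + (A*(1 + 2*A))*A) - 1 = (A**2 + A**2*(1 + 2*A)) - 1 = -1 + A**2 + A**2*(1 + 2*A))
(((18 - 17)*(-3 + 23))*x(5))*(5*7) = (((18 - 17)*(-3 + 23))*(-1 + 2*5**2 + 2*5**3))*(5*7) = ((1*20)*(-1 + 2*25 + 2*125))*35 = (20*(-1 + 50 + 250))*35 = (20*299)*35 = 5980*35 = 209300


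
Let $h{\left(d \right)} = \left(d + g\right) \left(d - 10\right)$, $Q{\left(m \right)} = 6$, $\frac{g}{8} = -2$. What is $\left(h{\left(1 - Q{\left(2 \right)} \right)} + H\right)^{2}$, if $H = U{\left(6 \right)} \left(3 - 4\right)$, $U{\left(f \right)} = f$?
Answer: $95481$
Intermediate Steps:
$g = -16$ ($g = 8 \left(-2\right) = -16$)
$h{\left(d \right)} = \left(-16 + d\right) \left(-10 + d\right)$ ($h{\left(d \right)} = \left(d - 16\right) \left(d - 10\right) = \left(-16 + d\right) \left(-10 + d\right)$)
$H = -6$ ($H = 6 \left(3 - 4\right) = 6 \left(-1\right) = -6$)
$\left(h{\left(1 - Q{\left(2 \right)} \right)} + H\right)^{2} = \left(\left(160 + \left(1 - 6\right)^{2} - 26 \left(1 - 6\right)\right) - 6\right)^{2} = \left(\left(160 + \left(-5\right)^{2} - -130\right) - 6\right)^{2} = \left(\left(160 + 25 + 130\right) - 6\right)^{2} = \left(315 - 6\right)^{2} = 309^{2} = 95481$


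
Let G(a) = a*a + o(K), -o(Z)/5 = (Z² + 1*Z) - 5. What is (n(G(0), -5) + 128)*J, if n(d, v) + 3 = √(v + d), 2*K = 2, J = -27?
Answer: -3375 - 27*√10 ≈ -3460.4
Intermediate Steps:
K = 1 (K = (½)*2 = 1)
o(Z) = 25 - 5*Z - 5*Z² (o(Z) = -5*((Z² + 1*Z) - 5) = -5*((Z² + Z) - 5) = -5*((Z + Z²) - 5) = -5*(-5 + Z + Z²) = 25 - 5*Z - 5*Z²)
G(a) = 15 + a² (G(a) = a*a + (25 - 5*1 - 5*1²) = a² + (25 - 5 - 5*1) = a² + (25 - 5 - 5) = a² + 15 = 15 + a²)
n(d, v) = -3 + √(d + v) (n(d, v) = -3 + √(v + d) = -3 + √(d + v))
(n(G(0), -5) + 128)*J = ((-3 + √((15 + 0²) - 5)) + 128)*(-27) = ((-3 + √((15 + 0) - 5)) + 128)*(-27) = ((-3 + √(15 - 5)) + 128)*(-27) = ((-3 + √10) + 128)*(-27) = (125 + √10)*(-27) = -3375 - 27*√10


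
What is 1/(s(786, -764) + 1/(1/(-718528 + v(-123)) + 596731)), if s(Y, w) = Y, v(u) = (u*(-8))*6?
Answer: 425244832143/334242438777022 ≈ 0.0012723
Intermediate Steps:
v(u) = -48*u (v(u) = -8*u*6 = -48*u)
1/(s(786, -764) + 1/(1/(-718528 + v(-123)) + 596731)) = 1/(786 + 1/(1/(-718528 - 48*(-123)) + 596731)) = 1/(786 + 1/(1/(-718528 + 5904) + 596731)) = 1/(786 + 1/(1/(-712624) + 596731)) = 1/(786 + 1/(-1/712624 + 596731)) = 1/(786 + 1/(425244832143/712624)) = 1/(786 + 712624/425244832143) = 1/(334242438777022/425244832143) = 425244832143/334242438777022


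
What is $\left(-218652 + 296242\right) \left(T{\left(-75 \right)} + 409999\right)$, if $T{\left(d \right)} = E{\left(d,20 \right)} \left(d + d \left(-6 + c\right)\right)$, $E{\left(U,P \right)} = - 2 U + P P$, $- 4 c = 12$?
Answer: $57416522410$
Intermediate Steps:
$c = -3$ ($c = \left(- \frac{1}{4}\right) 12 = -3$)
$E{\left(U,P \right)} = P^{2} - 2 U$ ($E{\left(U,P \right)} = - 2 U + P^{2} = P^{2} - 2 U$)
$T{\left(d \right)} = - 8 d \left(400 - 2 d\right)$ ($T{\left(d \right)} = \left(20^{2} - 2 d\right) \left(d + d \left(-6 - 3\right)\right) = \left(400 - 2 d\right) \left(d + d \left(-9\right)\right) = \left(400 - 2 d\right) \left(d - 9 d\right) = \left(400 - 2 d\right) \left(- 8 d\right) = - 8 d \left(400 - 2 d\right)$)
$\left(-218652 + 296242\right) \left(T{\left(-75 \right)} + 409999\right) = \left(-218652 + 296242\right) \left(16 \left(-75\right) \left(-200 - 75\right) + 409999\right) = 77590 \left(16 \left(-75\right) \left(-275\right) + 409999\right) = 77590 \left(330000 + 409999\right) = 77590 \cdot 739999 = 57416522410$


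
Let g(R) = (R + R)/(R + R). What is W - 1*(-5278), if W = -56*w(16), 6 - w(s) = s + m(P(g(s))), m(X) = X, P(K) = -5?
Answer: 5558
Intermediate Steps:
g(R) = 1 (g(R) = (2*R)/((2*R)) = (2*R)*(1/(2*R)) = 1)
w(s) = 11 - s (w(s) = 6 - (s - 5) = 6 - (-5 + s) = 6 + (5 - s) = 11 - s)
W = 280 (W = -56*(11 - 1*16) = -56*(11 - 16) = -56*(-5) = 280)
W - 1*(-5278) = 280 - 1*(-5278) = 280 + 5278 = 5558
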